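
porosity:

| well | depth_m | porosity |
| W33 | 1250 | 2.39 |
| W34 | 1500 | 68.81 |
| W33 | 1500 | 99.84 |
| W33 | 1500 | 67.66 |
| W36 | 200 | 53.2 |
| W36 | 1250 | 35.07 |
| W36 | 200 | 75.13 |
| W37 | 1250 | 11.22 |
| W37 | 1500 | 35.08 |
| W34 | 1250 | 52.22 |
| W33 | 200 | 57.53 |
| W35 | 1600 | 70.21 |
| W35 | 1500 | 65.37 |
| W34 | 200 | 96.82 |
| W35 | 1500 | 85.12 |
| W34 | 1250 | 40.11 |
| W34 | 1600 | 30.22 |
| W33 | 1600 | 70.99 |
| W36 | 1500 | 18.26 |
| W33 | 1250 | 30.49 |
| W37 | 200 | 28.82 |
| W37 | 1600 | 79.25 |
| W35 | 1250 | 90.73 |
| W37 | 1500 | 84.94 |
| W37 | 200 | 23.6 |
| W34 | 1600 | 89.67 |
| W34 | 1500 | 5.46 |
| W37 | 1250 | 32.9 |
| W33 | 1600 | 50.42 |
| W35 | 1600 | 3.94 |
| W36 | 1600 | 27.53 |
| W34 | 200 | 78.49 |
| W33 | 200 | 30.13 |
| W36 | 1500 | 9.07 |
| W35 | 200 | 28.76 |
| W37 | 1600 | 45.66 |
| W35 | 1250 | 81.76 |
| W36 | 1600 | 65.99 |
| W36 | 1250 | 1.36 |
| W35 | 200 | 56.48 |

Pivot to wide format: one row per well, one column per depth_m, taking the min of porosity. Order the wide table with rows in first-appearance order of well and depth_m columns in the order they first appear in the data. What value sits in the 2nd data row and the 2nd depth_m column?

With rows in first-appearance order of well, row 2 is well=W34. depth_m columns in first-appearance order: 1250, 1500, 200, 1600; column 2 is 1500.
Long rows with well=W34, depth_m=1500: min(68.81, 5.46) = 5.46.

5.46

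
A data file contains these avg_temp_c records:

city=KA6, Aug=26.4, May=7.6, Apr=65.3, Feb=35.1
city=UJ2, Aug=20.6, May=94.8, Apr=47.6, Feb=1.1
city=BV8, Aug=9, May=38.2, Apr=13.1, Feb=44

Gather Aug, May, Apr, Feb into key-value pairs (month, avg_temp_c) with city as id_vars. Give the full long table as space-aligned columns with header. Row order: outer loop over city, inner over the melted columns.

Each (city, column) pair becomes one row: 3 × 4 = 12 rows.
For example, (KA6, Aug) → avg_temp_c=26.4.

city  month  avg_temp_c
KA6   Aug    26.4      
KA6   May    7.6       
KA6   Apr    65.3      
KA6   Feb    35.1      
UJ2   Aug    20.6      
UJ2   May    94.8      
UJ2   Apr    47.6      
UJ2   Feb    1.1       
BV8   Aug    9         
BV8   May    38.2      
BV8   Apr    13.1      
BV8   Feb    44        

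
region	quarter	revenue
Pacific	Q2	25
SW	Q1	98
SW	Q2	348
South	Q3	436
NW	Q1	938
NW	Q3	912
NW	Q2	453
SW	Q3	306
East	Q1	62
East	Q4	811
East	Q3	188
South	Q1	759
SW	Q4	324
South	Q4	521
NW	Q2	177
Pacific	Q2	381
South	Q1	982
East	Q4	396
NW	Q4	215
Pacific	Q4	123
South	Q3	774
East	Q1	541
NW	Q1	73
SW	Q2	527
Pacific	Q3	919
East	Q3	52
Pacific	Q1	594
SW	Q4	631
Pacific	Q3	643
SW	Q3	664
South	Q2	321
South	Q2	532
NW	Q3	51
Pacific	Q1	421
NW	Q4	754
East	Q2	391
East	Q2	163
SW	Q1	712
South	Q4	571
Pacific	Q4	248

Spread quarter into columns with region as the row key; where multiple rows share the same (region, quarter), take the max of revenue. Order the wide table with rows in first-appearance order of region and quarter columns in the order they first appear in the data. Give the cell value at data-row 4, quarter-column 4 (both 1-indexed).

With rows in first-appearance order of region, row 4 is region=NW. quarter columns in first-appearance order: Q2, Q1, Q3, Q4; column 4 is Q4.
Long rows with region=NW, quarter=Q4: max(215, 754) = 754.

754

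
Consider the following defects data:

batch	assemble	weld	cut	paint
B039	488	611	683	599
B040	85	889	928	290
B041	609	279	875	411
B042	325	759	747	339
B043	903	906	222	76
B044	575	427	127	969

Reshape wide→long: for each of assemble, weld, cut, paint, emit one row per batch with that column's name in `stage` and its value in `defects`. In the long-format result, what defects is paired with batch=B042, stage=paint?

339

Unpivoting turns each (batch, wide-column) pair into one long row.
The wide cell at row B042, column paint holds 339, so the long row (B042, paint) has defects=339.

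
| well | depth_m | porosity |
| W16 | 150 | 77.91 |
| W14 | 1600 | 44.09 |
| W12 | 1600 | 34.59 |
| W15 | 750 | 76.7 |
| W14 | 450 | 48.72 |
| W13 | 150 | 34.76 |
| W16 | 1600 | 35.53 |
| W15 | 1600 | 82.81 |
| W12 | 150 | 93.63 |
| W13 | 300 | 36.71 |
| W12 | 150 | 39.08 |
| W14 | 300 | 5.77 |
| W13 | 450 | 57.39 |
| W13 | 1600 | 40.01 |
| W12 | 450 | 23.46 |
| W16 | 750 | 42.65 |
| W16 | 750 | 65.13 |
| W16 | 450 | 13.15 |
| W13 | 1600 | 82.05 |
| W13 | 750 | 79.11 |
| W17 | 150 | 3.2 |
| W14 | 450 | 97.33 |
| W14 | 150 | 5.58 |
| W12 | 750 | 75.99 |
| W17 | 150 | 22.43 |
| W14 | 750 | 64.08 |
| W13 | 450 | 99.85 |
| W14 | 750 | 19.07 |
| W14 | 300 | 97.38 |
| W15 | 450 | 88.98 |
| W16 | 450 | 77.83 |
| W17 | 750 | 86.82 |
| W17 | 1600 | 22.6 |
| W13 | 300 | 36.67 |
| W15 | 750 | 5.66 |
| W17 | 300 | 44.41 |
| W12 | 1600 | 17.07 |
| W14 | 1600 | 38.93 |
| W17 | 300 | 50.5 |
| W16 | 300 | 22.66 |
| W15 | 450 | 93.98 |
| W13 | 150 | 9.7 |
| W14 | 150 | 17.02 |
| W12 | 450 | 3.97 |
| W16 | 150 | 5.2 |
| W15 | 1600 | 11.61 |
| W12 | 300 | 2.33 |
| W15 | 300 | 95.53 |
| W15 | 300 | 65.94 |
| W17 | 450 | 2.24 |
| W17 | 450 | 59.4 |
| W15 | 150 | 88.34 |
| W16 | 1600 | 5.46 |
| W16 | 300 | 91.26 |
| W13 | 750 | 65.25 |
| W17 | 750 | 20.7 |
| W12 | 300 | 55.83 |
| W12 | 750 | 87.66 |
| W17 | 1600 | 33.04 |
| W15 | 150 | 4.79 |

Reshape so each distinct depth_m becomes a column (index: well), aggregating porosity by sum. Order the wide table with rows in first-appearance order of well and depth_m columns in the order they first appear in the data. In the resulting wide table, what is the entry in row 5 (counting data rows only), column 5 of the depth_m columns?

With rows in first-appearance order of well, row 5 is well=W13. depth_m columns in first-appearance order: 150, 1600, 750, 450, 300; column 5 is 300.
Long rows with well=W13, depth_m=300: 36.71 + 36.67 = 73.38.

73.38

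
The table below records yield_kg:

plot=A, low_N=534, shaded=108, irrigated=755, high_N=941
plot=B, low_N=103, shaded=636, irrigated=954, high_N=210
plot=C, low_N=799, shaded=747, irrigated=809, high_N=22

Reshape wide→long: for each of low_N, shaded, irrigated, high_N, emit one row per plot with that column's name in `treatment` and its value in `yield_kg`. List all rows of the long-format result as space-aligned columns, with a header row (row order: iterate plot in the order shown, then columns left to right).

Each (plot, column) pair becomes one row: 3 × 4 = 12 rows.
For example, (A, low_N) → yield_kg=534.

plot  treatment  yield_kg
A     low_N      534     
A     shaded     108     
A     irrigated  755     
A     high_N     941     
B     low_N      103     
B     shaded     636     
B     irrigated  954     
B     high_N     210     
C     low_N      799     
C     shaded     747     
C     irrigated  809     
C     high_N     22      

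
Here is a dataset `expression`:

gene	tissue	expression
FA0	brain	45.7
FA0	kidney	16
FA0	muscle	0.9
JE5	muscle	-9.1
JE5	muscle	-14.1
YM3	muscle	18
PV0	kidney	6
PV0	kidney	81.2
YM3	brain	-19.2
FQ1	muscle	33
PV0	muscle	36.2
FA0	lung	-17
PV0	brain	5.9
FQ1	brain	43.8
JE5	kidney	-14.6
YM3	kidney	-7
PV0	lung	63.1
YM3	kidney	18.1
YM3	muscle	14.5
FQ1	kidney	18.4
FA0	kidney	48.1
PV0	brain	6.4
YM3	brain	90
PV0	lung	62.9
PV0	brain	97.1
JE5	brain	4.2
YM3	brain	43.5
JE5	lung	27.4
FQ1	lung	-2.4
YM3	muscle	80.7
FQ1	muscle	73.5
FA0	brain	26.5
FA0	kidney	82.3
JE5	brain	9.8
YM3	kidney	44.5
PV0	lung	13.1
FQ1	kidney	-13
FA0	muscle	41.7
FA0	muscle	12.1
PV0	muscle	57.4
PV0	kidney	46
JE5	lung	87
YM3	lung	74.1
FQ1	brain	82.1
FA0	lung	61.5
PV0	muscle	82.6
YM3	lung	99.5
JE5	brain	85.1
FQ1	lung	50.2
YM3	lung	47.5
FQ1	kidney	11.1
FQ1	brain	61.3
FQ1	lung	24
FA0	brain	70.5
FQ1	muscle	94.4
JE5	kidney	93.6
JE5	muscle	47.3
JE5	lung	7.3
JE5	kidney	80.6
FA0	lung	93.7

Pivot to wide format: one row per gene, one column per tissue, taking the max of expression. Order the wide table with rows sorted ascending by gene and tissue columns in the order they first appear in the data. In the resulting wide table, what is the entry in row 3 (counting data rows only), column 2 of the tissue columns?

With rows sorted ascending by gene, row 3 is gene=JE5. tissue columns in first-appearance order: brain, kidney, muscle, lung; column 2 is kidney.
Long rows with gene=JE5, tissue=kidney: max(-14.6, 93.6, 80.6) = 93.6.

93.6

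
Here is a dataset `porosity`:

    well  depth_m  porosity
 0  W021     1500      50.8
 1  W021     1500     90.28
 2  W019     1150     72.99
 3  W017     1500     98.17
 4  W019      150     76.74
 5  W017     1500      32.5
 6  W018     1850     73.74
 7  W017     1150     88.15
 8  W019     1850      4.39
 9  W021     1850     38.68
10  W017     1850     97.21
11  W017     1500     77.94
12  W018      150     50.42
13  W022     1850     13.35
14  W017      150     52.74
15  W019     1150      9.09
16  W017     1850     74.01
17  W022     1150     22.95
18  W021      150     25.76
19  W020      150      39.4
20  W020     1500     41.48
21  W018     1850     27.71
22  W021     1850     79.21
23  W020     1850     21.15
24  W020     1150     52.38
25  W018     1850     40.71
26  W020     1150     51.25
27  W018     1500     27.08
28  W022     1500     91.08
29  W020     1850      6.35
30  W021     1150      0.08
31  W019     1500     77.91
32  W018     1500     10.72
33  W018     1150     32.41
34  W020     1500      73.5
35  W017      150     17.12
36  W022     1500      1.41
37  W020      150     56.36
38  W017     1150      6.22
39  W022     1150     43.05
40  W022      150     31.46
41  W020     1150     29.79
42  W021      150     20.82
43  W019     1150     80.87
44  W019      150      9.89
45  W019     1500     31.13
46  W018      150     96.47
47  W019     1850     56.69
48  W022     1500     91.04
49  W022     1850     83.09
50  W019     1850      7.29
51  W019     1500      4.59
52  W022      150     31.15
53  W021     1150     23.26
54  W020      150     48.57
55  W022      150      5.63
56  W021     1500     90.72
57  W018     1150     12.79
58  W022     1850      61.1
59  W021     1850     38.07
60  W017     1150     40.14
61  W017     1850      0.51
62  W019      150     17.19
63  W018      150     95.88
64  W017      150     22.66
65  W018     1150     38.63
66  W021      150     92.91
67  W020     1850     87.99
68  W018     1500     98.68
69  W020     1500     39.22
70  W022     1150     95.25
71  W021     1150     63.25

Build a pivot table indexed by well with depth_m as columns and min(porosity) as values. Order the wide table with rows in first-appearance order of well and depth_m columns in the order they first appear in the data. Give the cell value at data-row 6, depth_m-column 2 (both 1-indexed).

29.79

With rows in first-appearance order of well, row 6 is well=W020. depth_m columns in first-appearance order: 1500, 1150, 150, 1850; column 2 is 1150.
Long rows with well=W020, depth_m=1150: min(52.38, 51.25, 29.79) = 29.79.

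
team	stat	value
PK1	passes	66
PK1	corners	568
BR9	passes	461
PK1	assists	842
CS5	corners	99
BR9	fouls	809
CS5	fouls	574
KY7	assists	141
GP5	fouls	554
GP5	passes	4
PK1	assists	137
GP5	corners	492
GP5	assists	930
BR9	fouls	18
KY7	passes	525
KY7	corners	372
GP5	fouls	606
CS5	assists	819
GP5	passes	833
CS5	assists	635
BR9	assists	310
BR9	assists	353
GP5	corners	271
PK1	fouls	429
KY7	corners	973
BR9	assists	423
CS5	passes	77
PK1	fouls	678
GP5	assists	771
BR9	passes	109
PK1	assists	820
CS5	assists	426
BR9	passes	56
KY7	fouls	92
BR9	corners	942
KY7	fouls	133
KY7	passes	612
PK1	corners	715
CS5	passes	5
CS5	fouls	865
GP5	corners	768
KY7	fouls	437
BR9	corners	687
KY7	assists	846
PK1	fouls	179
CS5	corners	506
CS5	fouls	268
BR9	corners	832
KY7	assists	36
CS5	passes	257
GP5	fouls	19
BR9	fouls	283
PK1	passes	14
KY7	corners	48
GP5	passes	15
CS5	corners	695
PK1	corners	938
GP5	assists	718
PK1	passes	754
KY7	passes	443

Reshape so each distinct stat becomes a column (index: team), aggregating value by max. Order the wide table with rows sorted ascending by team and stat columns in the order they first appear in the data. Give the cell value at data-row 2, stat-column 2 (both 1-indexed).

695

With rows sorted ascending by team, row 2 is team=CS5. stat columns in first-appearance order: passes, corners, assists, fouls; column 2 is corners.
Long rows with team=CS5, stat=corners: max(99, 506, 695) = 695.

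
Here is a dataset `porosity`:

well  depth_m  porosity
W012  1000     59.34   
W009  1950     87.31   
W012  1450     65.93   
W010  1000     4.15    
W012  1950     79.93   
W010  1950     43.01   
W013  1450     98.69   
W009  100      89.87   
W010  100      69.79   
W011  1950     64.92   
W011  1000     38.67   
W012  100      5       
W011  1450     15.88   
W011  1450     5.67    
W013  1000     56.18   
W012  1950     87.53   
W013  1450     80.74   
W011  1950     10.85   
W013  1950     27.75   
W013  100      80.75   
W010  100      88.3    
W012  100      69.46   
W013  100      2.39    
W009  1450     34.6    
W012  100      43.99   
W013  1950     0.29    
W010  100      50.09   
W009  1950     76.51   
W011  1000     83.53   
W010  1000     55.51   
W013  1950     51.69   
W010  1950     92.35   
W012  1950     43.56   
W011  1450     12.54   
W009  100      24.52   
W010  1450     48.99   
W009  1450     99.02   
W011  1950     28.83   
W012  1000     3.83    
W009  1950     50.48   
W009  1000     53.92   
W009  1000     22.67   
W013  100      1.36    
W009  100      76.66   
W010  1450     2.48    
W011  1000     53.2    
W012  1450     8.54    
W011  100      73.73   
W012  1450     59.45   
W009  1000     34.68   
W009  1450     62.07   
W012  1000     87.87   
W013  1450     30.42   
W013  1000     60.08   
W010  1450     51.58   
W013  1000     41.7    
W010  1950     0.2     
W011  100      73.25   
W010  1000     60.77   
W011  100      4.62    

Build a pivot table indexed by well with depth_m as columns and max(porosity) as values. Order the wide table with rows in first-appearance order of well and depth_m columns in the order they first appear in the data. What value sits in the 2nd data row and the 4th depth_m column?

With rows in first-appearance order of well, row 2 is well=W009. depth_m columns in first-appearance order: 1000, 1950, 1450, 100; column 4 is 100.
Long rows with well=W009, depth_m=100: max(89.87, 24.52, 76.66) = 89.87.

89.87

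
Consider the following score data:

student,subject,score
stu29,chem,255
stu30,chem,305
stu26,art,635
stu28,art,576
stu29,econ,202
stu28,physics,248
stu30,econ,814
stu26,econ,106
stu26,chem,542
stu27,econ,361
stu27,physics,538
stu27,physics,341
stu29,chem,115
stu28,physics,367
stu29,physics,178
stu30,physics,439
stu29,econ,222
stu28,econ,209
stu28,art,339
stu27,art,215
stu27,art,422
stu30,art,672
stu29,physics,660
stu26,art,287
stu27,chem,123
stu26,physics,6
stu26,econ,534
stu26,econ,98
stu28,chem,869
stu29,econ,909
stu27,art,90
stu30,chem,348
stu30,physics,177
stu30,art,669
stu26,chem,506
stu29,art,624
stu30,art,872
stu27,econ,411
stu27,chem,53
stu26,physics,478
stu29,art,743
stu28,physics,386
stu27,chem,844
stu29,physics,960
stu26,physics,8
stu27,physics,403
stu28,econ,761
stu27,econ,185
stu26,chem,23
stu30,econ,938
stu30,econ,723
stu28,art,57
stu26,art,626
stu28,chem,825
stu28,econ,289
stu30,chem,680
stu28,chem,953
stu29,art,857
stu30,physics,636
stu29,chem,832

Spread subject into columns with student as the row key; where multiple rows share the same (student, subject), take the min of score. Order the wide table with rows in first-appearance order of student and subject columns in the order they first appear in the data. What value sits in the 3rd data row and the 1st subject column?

23

With rows in first-appearance order of student, row 3 is student=stu26. subject columns in first-appearance order: chem, art, econ, physics; column 1 is chem.
Long rows with student=stu26, subject=chem: min(542, 506, 23) = 23.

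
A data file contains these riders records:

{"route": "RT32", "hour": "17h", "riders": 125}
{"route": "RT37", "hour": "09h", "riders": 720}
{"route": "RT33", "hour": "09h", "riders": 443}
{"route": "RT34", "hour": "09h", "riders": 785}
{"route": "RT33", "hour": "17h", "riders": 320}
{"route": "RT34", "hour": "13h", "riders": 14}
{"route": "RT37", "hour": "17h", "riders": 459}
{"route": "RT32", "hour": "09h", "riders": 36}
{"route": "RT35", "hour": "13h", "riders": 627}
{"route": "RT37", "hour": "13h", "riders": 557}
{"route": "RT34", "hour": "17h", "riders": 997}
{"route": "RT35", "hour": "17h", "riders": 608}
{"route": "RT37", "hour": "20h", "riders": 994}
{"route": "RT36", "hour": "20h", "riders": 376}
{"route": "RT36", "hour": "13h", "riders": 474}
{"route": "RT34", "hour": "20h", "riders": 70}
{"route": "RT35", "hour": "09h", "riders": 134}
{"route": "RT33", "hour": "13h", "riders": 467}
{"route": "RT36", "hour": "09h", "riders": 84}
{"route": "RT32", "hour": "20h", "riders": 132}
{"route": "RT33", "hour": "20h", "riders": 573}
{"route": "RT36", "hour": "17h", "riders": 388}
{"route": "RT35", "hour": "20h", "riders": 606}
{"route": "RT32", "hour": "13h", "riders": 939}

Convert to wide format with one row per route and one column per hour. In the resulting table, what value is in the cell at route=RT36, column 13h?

Wide layout: rows indexed by route, columns are the 4 distinct hour values (17h, 09h, 13h, 20h).
Cell (route=RT36, hour=13h) draws from the long row where route=RT36 and hour=13h, which has riders=474.

474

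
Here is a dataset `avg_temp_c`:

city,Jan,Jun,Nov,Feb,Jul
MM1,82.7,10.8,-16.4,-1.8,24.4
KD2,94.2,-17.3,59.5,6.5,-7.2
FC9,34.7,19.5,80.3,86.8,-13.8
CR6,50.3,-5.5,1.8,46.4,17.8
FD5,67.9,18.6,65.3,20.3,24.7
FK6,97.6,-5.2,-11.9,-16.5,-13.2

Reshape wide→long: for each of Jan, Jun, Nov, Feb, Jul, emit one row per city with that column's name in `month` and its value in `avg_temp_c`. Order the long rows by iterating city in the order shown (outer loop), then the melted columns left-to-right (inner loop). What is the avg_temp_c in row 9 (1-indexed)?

6.5

30 rows total (6 × 5). Row 9: index ⌊(9-1)/5⌋ = 1 into city → KD2; (9-1) mod 5 = 3 into the melted columns → Feb.
So row 9 is (KD2, Feb, 6.5); avg_temp_c = 6.5.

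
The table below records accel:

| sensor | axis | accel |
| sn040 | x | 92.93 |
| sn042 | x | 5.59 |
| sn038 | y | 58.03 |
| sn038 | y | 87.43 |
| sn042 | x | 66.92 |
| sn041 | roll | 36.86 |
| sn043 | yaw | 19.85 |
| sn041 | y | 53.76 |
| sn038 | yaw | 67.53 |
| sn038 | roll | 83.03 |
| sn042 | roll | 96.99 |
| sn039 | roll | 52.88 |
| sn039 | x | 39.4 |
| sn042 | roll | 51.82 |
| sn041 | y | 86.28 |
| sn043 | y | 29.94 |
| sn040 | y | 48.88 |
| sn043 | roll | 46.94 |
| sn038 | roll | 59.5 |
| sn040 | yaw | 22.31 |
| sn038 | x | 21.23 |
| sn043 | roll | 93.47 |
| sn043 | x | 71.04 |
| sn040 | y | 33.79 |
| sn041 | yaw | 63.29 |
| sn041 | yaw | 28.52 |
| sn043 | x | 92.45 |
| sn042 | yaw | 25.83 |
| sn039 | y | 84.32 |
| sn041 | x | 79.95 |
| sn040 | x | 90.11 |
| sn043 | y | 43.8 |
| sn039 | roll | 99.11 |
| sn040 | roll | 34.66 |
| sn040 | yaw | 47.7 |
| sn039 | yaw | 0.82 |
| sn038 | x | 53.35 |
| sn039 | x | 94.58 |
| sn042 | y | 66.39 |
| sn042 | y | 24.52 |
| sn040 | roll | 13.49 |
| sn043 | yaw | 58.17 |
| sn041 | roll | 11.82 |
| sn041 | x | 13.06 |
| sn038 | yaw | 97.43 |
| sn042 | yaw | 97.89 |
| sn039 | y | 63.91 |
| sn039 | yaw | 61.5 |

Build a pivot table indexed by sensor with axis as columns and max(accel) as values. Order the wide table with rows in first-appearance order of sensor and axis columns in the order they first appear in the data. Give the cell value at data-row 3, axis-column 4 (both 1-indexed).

97.43

With rows in first-appearance order of sensor, row 3 is sensor=sn038. axis columns in first-appearance order: x, y, roll, yaw; column 4 is yaw.
Long rows with sensor=sn038, axis=yaw: max(67.53, 97.43) = 97.43.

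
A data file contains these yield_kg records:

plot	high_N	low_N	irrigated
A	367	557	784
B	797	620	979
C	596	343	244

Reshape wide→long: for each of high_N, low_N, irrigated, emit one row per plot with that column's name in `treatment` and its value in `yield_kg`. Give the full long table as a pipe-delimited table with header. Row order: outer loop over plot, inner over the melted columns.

| plot | treatment | yield_kg |
| A | high_N | 367 |
| A | low_N | 557 |
| A | irrigated | 784 |
| B | high_N | 797 |
| B | low_N | 620 |
| B | irrigated | 979 |
| C | high_N | 596 |
| C | low_N | 343 |
| C | irrigated | 244 |

Each (plot, column) pair becomes one row: 3 × 3 = 9 rows.
For example, (A, high_N) → yield_kg=367.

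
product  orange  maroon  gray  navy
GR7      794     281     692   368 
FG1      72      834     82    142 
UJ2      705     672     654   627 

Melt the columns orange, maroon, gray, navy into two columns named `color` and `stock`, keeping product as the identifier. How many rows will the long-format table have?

12

3 product values × 4 melted columns = 12 rows.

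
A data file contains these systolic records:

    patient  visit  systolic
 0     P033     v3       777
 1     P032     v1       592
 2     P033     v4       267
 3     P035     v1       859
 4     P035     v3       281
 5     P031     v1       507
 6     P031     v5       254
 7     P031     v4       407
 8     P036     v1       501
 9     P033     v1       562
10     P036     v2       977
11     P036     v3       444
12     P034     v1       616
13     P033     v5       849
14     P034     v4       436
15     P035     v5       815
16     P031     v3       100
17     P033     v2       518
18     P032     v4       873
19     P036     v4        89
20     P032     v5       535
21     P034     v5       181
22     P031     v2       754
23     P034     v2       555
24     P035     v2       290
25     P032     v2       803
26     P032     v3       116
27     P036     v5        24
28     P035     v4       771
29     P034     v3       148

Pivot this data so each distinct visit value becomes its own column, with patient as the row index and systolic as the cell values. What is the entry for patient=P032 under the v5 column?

535

Wide layout: rows indexed by patient, columns are the 5 distinct visit values (v3, v1, v4, v5, v2).
Cell (patient=P032, visit=v5) draws from the long row where patient=P032 and visit=v5, which has systolic=535.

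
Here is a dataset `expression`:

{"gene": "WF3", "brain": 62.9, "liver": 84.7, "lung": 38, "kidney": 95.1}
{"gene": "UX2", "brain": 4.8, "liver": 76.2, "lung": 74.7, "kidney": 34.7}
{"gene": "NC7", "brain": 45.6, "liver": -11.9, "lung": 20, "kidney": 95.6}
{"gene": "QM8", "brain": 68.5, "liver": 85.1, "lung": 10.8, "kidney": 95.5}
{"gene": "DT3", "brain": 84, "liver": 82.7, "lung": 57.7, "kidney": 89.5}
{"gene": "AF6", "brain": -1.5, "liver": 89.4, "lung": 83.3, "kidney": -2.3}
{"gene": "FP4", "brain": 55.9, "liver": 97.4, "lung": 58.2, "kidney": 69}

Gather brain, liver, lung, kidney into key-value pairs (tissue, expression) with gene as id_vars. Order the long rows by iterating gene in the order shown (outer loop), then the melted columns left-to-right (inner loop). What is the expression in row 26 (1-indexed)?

97.4

28 rows total (7 × 4). Row 26: index ⌊(26-1)/4⌋ = 6 into gene → FP4; (26-1) mod 4 = 1 into the melted columns → liver.
So row 26 is (FP4, liver, 97.4); expression = 97.4.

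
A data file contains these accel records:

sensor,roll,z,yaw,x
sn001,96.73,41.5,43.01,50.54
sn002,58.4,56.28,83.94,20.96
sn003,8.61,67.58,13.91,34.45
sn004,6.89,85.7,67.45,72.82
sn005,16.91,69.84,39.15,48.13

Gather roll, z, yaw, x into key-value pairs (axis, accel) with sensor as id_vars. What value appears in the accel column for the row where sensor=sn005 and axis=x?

Unpivoting turns each (sensor, wide-column) pair into one long row.
The wide cell at row sn005, column x holds 48.13, so the long row (sn005, x) has accel=48.13.

48.13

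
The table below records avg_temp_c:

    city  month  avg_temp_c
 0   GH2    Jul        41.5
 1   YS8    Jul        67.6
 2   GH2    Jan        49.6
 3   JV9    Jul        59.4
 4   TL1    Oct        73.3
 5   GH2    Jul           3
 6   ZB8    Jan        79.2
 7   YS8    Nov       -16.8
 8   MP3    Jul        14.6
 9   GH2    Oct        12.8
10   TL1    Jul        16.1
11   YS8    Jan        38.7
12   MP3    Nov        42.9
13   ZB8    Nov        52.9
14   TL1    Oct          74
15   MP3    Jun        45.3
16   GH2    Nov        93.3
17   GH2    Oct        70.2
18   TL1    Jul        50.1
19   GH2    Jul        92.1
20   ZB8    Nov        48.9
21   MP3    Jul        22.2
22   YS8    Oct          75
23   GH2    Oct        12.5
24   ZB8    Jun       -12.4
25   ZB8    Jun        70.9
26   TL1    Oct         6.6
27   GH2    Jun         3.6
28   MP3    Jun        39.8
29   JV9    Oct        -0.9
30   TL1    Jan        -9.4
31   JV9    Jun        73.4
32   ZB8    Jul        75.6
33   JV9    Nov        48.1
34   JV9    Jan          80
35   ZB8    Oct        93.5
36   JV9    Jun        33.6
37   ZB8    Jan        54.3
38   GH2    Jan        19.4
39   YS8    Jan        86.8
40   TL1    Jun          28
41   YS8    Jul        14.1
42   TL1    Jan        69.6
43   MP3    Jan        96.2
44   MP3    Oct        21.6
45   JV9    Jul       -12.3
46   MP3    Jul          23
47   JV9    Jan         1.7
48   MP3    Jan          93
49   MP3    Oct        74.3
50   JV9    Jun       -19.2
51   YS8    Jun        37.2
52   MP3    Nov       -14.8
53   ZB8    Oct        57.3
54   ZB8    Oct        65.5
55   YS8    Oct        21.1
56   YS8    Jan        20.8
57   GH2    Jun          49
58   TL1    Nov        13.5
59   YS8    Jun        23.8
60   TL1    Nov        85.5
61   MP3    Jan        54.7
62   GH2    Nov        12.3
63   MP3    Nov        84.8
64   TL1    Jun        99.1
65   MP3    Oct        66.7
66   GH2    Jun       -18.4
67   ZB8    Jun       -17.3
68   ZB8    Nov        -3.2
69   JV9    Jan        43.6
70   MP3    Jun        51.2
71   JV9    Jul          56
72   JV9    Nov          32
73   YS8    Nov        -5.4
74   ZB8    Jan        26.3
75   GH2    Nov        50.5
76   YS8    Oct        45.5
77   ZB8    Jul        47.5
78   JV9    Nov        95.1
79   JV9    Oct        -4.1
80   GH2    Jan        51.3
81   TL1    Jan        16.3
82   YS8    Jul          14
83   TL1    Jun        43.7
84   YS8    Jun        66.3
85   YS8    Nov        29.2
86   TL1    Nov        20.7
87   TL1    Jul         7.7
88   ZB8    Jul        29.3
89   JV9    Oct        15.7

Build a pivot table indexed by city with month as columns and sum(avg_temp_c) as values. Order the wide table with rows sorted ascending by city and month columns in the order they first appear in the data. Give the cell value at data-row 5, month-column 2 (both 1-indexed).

With rows sorted ascending by city, row 5 is city=YS8. month columns in first-appearance order: Jul, Jan, Oct, Nov, Jun; column 2 is Jan.
Long rows with city=YS8, month=Jan: 38.7 + 86.8 + 20.8 = 146.3.

146.3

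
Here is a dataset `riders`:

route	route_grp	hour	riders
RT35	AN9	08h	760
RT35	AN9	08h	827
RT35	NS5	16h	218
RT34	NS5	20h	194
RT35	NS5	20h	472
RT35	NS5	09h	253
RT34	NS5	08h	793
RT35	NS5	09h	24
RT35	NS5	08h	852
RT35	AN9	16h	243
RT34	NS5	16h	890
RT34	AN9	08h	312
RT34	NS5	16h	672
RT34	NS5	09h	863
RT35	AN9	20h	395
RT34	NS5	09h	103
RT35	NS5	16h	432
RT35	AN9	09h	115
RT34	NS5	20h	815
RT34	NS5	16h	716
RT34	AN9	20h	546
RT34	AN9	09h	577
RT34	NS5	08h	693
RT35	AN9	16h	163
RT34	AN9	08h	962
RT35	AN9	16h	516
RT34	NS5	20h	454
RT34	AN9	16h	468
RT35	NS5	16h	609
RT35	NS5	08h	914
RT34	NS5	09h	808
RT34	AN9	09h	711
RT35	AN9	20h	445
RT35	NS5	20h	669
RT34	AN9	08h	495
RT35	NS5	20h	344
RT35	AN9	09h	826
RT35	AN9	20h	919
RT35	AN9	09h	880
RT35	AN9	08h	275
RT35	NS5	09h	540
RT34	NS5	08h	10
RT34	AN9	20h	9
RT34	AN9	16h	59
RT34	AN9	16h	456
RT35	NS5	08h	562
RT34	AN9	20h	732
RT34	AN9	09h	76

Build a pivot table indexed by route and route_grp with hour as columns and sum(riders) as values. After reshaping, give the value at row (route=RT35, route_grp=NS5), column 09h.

817

Rows with route=RT35, route_grp=NS5 and hour=09h: riders values are 253, 24, 540.
253 + 24 + 540 = 817.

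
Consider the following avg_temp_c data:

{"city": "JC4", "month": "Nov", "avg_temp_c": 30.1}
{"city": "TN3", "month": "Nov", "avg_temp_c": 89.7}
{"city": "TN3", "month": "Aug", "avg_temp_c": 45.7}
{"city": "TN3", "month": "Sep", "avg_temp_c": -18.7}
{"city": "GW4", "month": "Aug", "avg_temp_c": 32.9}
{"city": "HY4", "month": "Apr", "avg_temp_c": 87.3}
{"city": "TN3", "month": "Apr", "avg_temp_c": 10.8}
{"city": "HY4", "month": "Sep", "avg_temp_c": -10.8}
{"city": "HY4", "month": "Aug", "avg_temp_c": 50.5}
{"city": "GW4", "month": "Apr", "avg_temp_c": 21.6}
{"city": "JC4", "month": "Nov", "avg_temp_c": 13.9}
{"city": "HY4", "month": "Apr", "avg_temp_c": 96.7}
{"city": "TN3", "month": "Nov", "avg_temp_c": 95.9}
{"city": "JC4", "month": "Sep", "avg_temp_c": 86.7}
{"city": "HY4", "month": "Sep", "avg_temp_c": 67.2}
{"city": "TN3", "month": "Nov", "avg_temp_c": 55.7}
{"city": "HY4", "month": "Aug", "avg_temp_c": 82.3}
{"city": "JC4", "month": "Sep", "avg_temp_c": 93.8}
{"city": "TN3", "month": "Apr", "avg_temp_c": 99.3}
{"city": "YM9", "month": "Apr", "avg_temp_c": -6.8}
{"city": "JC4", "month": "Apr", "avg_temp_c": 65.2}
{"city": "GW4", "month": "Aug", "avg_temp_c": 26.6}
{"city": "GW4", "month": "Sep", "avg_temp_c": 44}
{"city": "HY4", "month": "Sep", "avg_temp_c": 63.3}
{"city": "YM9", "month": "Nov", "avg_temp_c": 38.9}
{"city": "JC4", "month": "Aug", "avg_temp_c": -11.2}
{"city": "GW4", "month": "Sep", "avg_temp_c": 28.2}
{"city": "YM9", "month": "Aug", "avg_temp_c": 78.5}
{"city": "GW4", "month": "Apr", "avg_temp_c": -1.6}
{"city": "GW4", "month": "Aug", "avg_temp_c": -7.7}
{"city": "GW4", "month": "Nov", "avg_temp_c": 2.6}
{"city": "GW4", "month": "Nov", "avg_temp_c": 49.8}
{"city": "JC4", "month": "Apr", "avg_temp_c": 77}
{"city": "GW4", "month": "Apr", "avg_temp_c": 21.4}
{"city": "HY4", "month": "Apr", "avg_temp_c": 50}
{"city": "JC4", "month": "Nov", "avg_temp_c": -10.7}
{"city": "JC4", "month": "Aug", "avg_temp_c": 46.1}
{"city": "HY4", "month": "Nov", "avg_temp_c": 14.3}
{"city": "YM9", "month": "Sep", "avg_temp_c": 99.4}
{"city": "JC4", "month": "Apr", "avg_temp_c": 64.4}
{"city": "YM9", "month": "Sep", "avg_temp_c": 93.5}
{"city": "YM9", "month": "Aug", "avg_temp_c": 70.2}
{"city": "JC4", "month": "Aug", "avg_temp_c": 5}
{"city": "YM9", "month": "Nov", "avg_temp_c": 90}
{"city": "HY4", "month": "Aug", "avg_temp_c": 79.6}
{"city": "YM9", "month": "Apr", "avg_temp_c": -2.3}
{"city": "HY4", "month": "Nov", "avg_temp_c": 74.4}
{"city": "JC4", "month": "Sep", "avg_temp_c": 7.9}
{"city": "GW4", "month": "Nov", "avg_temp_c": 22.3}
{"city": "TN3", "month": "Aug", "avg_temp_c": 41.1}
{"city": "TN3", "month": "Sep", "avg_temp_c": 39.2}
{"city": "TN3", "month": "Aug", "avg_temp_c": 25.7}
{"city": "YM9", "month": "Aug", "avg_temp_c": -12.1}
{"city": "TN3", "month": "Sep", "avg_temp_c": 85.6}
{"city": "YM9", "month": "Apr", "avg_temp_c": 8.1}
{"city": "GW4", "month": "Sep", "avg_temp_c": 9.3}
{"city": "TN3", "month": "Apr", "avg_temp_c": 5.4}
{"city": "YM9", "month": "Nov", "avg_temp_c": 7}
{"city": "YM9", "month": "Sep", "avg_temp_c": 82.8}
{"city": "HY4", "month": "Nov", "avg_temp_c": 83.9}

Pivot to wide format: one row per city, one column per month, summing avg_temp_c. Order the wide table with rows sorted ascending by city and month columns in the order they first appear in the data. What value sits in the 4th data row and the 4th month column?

With rows sorted ascending by city, row 4 is city=TN3. month columns in first-appearance order: Nov, Aug, Sep, Apr; column 4 is Apr.
Long rows with city=TN3, month=Apr: 10.8 + 99.3 + 5.4 = 115.5.

115.5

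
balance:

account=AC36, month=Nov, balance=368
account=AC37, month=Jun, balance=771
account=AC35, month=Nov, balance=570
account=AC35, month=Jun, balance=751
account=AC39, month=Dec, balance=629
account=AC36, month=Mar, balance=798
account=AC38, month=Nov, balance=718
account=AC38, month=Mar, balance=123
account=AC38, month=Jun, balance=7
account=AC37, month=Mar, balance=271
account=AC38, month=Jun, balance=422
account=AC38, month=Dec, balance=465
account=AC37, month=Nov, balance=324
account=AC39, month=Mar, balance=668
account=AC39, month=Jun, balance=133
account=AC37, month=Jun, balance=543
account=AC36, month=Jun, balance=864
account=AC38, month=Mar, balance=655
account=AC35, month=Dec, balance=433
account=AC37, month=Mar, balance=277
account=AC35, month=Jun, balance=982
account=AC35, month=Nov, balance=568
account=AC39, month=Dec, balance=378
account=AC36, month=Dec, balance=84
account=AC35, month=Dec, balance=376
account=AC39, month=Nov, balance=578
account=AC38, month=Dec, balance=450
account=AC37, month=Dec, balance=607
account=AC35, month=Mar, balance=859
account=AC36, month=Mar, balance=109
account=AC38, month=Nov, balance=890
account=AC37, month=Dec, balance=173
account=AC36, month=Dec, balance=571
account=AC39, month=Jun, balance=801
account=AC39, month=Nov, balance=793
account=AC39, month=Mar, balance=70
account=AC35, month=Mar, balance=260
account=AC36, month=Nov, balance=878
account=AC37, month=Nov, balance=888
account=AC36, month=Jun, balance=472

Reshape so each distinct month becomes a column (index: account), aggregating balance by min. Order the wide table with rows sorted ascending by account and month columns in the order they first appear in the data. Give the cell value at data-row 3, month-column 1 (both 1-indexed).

324

With rows sorted ascending by account, row 3 is account=AC37. month columns in first-appearance order: Nov, Jun, Dec, Mar; column 1 is Nov.
Long rows with account=AC37, month=Nov: min(324, 888) = 324.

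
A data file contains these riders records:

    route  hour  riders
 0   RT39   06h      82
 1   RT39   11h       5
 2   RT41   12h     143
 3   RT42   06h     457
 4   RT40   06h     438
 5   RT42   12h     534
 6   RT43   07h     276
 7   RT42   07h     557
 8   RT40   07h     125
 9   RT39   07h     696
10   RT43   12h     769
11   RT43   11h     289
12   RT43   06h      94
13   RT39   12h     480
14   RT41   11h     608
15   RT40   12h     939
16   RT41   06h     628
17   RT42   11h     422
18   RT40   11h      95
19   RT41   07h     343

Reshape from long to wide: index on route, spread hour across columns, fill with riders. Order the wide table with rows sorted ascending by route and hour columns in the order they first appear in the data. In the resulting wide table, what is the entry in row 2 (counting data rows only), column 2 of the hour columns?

95

With rows sorted ascending by route, row 2 is route=RT40. hour columns in first-appearance order: 06h, 11h, 12h, 07h; column 2 is 11h.
Long rows with route=RT40, hour=11h: riders = 95.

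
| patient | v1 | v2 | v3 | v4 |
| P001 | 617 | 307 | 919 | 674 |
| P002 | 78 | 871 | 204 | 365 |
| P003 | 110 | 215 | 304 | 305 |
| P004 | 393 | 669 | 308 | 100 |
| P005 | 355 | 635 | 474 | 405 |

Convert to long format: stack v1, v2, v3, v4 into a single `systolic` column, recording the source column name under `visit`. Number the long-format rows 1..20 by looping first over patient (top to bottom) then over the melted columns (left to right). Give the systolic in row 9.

20 rows total (5 × 4). Row 9: index ⌊(9-1)/4⌋ = 2 into patient → P003; (9-1) mod 4 = 0 into the melted columns → v1.
So row 9 is (P003, v1, 110); systolic = 110.

110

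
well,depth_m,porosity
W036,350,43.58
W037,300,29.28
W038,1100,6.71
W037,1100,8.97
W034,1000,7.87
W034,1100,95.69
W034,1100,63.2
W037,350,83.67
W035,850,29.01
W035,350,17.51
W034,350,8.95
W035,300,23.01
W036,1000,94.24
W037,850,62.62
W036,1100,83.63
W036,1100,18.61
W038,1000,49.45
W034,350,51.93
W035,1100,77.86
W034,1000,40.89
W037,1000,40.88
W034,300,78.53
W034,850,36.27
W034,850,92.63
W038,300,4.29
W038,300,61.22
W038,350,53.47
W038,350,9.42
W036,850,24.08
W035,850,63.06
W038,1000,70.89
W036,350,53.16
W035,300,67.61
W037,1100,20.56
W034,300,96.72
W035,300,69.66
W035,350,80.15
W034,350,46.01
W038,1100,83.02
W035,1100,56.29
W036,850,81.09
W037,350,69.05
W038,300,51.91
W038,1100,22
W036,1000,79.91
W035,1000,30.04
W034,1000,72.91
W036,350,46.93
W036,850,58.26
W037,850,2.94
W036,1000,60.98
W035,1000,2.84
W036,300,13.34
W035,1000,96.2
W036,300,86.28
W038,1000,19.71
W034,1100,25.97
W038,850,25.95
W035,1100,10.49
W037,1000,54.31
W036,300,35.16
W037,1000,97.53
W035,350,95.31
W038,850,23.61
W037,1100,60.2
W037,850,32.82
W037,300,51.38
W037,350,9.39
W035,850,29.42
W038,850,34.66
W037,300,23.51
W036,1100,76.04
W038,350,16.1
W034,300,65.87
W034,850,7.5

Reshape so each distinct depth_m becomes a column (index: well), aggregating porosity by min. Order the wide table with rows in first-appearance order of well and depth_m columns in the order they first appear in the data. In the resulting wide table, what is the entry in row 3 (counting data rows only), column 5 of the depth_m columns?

23.61

With rows in first-appearance order of well, row 3 is well=W038. depth_m columns in first-appearance order: 350, 300, 1100, 1000, 850; column 5 is 850.
Long rows with well=W038, depth_m=850: min(25.95, 23.61, 34.66) = 23.61.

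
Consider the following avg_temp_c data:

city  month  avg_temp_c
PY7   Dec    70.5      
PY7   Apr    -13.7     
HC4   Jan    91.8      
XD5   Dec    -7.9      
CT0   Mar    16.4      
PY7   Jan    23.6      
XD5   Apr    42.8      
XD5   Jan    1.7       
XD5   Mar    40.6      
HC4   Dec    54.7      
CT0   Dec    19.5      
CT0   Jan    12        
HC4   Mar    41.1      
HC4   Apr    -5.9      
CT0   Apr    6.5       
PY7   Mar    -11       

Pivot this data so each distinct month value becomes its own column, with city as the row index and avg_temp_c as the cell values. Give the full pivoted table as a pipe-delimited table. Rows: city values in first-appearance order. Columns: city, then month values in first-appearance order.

| city | Dec | Apr | Jan | Mar |
| PY7 | 70.5 | -13.7 | 23.6 | -11 |
| HC4 | 54.7 | -5.9 | 91.8 | 41.1 |
| XD5 | -7.9 | 42.8 | 1.7 | 40.6 |
| CT0 | 19.5 | 6.5 | 12 | 16.4 |

Columns: city plus the 4 distinct month values (Dec, Apr, Jan, Mar).
For example, row PY7 column Dec takes avg_temp_c=70.5 from the long row (PY7, Dec).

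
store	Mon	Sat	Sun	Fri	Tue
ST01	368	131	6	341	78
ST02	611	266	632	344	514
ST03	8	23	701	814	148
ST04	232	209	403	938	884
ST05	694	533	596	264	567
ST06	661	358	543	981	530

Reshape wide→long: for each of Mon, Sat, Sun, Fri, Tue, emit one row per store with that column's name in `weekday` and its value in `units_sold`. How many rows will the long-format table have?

30

6 store values × 5 melted columns = 30 rows.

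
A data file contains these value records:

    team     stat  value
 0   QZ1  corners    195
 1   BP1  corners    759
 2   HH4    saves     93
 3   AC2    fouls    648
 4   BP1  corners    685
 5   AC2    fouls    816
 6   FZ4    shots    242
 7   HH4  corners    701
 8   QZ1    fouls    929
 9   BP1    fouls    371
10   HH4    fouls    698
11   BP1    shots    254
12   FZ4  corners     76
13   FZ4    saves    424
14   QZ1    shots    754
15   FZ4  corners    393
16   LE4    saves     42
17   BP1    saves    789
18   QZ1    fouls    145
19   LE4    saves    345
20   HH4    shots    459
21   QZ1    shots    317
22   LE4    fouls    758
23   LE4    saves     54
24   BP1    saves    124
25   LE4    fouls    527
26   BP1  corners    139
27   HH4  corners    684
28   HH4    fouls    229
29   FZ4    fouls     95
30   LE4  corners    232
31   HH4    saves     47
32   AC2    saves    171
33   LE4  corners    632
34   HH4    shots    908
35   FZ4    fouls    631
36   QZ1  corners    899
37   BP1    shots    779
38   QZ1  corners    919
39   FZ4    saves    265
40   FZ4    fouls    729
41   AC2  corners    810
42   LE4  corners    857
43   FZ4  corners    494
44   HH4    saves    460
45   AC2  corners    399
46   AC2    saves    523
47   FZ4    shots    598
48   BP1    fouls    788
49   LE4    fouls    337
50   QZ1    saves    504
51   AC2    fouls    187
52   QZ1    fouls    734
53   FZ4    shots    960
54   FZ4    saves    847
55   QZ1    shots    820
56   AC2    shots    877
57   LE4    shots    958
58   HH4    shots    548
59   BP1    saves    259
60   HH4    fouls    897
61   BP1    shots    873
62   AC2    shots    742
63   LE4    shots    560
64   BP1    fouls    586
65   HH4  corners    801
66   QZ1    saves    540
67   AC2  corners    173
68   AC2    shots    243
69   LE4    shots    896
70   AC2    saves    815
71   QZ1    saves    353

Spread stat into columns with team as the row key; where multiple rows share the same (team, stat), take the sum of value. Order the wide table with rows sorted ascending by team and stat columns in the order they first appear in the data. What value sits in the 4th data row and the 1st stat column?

2186

With rows sorted ascending by team, row 4 is team=HH4. stat columns in first-appearance order: corners, saves, fouls, shots; column 1 is corners.
Long rows with team=HH4, stat=corners: 701 + 684 + 801 = 2186.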